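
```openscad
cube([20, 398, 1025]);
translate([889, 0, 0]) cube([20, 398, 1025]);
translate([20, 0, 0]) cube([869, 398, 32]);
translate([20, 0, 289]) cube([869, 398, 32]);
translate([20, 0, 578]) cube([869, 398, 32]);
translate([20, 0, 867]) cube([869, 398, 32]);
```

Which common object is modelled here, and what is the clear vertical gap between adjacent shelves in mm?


A bookshelf. The clear shelf gap is 257 mm.

Two tall side panels with 4 horizontal boards between them — a bookshelf. The first two shelf undersides are at z = 0 and z = 289; with shelf thickness 32, the clear gap is 289 − 0 − 32 = 257 mm.


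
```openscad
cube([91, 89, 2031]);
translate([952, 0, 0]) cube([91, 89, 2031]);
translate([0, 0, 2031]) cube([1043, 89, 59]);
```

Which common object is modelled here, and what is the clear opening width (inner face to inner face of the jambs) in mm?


A door frame. The clear opening width is 861 mm.

Two 2031 mm tall posts with a header on top — a door frame. The left jamb is 91 mm wide at x = 0; the right jamb starts at x = 952. The clear opening is 952 − 91 = 861 mm.


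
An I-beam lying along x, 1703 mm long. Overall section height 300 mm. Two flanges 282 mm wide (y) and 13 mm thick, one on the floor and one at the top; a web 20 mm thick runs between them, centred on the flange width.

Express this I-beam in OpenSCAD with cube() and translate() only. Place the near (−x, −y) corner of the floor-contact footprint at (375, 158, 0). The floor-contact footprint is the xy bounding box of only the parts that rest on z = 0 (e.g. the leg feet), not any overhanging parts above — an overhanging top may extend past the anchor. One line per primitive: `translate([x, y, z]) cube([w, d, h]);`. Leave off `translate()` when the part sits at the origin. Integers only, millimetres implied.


translate([375, 158, 0]) cube([1703, 282, 13]);
translate([375, 289, 13]) cube([1703, 20, 274]);
translate([375, 158, 287]) cube([1703, 282, 13]);


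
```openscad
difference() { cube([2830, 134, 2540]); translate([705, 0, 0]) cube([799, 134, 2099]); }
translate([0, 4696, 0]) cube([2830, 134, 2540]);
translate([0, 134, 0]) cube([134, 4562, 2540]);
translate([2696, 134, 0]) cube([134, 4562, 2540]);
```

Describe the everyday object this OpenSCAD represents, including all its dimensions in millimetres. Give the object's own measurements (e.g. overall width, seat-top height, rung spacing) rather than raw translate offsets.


A single room: four walls, each 2540 mm tall and 134 mm thick, enclosing an outside footprint 2830×4830 mm (x × y), no floor or roof. The front and back walls (−y and +y sides) run the full x-width; the side walls fit between their inner faces. A door opening 799 mm wide and 2099 mm tall is cut through the front wall from the floor up, its −x edge 705 mm from the wall's −x end.


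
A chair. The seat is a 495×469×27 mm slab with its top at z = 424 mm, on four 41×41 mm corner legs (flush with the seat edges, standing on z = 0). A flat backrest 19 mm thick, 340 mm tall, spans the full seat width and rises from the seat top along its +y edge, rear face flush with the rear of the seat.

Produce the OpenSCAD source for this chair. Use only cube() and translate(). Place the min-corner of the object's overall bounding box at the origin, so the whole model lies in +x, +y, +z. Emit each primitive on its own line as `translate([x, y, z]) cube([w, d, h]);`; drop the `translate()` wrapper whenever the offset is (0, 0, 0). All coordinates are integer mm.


translate([0, 0, 397]) cube([495, 469, 27]);
cube([41, 41, 397]);
translate([454, 0, 0]) cube([41, 41, 397]);
translate([0, 428, 0]) cube([41, 41, 397]);
translate([454, 428, 0]) cube([41, 41, 397]);
translate([0, 450, 424]) cube([495, 19, 340]);


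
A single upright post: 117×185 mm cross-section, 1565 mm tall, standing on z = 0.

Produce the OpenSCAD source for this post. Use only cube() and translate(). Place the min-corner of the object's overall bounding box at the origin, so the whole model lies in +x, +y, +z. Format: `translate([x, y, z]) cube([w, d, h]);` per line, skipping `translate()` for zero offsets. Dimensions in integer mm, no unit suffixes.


cube([117, 185, 1565]);


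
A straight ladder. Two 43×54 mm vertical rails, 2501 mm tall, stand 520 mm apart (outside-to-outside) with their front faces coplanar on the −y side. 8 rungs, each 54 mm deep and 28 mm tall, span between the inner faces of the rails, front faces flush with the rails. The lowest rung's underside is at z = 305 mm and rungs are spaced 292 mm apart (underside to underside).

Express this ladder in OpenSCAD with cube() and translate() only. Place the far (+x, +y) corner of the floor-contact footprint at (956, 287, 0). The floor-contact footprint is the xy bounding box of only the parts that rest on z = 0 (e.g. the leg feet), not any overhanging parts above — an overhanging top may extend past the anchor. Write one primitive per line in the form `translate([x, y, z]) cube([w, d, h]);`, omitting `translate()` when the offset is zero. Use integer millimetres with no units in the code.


translate([436, 233, 0]) cube([43, 54, 2501]);
translate([913, 233, 0]) cube([43, 54, 2501]);
translate([479, 233, 305]) cube([434, 54, 28]);
translate([479, 233, 597]) cube([434, 54, 28]);
translate([479, 233, 889]) cube([434, 54, 28]);
translate([479, 233, 1181]) cube([434, 54, 28]);
translate([479, 233, 1473]) cube([434, 54, 28]);
translate([479, 233, 1765]) cube([434, 54, 28]);
translate([479, 233, 2057]) cube([434, 54, 28]);
translate([479, 233, 2349]) cube([434, 54, 28]);


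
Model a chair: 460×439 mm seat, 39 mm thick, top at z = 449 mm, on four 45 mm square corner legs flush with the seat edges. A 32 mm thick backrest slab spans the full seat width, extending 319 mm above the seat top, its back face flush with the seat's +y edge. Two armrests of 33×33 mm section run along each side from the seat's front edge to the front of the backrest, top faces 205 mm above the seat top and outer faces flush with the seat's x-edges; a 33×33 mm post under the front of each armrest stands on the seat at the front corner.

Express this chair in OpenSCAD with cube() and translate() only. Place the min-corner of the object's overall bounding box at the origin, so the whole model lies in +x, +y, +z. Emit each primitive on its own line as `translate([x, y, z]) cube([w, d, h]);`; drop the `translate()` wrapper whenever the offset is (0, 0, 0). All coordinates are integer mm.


translate([0, 0, 410]) cube([460, 439, 39]);
cube([45, 45, 410]);
translate([415, 0, 0]) cube([45, 45, 410]);
translate([0, 394, 0]) cube([45, 45, 410]);
translate([415, 394, 0]) cube([45, 45, 410]);
translate([0, 407, 449]) cube([460, 32, 319]);
translate([0, 0, 621]) cube([33, 407, 33]);
translate([427, 0, 621]) cube([33, 407, 33]);
translate([0, 0, 449]) cube([33, 33, 172]);
translate([427, 0, 449]) cube([33, 33, 172]);


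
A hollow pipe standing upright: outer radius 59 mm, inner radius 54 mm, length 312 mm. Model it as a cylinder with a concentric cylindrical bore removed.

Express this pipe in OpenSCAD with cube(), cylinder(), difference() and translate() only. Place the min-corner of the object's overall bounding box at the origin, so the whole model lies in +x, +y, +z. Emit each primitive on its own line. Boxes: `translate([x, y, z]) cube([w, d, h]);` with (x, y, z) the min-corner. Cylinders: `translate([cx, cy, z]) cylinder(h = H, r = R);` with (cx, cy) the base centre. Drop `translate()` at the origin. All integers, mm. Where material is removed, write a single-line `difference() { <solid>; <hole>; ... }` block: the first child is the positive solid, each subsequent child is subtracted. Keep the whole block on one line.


difference() { translate([59, 59, 0]) cylinder(h = 312, r = 59); translate([59, 59, 0]) cylinder(h = 312, r = 54); }


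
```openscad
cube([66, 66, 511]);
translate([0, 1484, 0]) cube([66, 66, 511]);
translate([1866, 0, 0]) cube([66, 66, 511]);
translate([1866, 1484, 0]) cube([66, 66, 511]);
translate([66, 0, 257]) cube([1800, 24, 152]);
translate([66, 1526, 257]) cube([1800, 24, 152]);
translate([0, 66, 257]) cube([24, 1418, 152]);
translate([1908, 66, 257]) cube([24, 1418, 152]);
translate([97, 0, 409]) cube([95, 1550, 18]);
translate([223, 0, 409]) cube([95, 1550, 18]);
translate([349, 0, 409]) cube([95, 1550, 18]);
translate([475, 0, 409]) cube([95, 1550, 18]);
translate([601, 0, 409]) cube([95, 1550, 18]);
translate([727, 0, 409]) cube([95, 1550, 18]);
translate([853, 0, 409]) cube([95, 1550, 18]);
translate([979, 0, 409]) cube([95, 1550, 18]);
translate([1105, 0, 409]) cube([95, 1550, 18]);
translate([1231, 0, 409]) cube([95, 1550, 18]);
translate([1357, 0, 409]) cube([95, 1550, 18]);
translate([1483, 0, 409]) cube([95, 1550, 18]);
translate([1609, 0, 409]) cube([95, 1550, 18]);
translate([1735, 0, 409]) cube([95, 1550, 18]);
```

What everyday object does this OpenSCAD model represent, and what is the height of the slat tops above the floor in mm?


A bed frame. The slat-top height is 427 mm.

Four posts, four rails, and a row of slats — a bed frame. Slats sit on the rails at z = 257 + 152 = 409; with slat thickness 18, the top is 427 mm.


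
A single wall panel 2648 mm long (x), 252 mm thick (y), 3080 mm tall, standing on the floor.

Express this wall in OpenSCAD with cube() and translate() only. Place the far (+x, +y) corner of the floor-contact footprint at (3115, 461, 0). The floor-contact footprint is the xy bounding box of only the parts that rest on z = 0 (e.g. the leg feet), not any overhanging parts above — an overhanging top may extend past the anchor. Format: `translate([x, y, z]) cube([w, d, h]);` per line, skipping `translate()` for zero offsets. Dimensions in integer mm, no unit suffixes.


translate([467, 209, 0]) cube([2648, 252, 3080]);


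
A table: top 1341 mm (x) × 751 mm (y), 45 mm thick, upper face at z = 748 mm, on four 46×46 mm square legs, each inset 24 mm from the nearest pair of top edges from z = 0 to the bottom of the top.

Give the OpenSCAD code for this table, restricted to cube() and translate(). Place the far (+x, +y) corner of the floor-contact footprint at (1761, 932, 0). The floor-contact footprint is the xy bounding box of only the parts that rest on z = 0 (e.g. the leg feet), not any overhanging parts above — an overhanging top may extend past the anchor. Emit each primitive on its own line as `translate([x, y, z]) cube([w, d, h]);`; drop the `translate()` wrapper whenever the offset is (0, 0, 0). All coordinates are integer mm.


// leg_h = 748 - 45 = 703
translate([444, 205, 703]) cube([1341, 751, 45]);
translate([468, 229, 0]) cube([46, 46, 703]);
translate([1715, 229, 0]) cube([46, 46, 703]);
translate([468, 886, 0]) cube([46, 46, 703]);
translate([1715, 886, 0]) cube([46, 46, 703]);


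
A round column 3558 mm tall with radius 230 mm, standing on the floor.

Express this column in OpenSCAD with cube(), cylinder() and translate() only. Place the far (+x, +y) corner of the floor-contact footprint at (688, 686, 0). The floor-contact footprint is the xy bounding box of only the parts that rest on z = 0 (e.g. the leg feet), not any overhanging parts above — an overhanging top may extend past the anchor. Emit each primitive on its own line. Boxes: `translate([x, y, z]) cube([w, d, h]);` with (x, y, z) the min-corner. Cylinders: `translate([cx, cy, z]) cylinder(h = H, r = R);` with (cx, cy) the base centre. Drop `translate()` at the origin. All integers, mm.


translate([458, 456, 0]) cylinder(h = 3558, r = 230);


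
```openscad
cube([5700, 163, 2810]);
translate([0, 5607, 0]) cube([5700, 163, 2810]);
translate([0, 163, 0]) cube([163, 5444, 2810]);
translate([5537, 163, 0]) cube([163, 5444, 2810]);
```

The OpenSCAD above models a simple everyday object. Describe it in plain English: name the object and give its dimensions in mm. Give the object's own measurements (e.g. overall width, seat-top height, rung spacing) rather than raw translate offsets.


The wall frame of a small rectangular building: four walls, each 2810 mm tall and 163 mm thick, enclosing a footprint 5700 mm (x) by 5770 mm (y) outside-to-outside, with no floor or roof. The front and back walls (the −y and +y sides) span the full width; the two side walls fit between them.


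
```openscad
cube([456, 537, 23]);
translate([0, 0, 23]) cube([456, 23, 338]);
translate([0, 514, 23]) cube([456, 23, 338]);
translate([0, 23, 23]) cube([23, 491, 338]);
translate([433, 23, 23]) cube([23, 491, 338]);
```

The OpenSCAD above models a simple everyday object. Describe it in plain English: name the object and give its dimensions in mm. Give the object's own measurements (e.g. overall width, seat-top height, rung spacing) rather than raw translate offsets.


An open-topped rectangular box: outside dimensions 456×537×361 mm, with a uniform wall and base thickness of 23 mm. The base is a full 456×537 slab on the floor; four walls sit on top of the base. The front and back walls (the −y and +y sides) span the full width; the two side walls fit between them.


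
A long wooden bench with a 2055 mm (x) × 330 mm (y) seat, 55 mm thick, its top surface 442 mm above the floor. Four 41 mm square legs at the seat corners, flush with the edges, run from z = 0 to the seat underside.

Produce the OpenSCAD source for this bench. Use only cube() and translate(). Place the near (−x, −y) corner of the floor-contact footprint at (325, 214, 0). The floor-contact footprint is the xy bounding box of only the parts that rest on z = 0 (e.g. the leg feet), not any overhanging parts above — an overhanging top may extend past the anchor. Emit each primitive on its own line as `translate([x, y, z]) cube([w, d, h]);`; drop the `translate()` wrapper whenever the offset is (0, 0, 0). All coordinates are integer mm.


translate([325, 214, 387]) cube([2055, 330, 55]);
translate([325, 214, 0]) cube([41, 41, 387]);
translate([325, 503, 0]) cube([41, 41, 387]);
translate([2339, 214, 0]) cube([41, 41, 387]);
translate([2339, 503, 0]) cube([41, 41, 387]);


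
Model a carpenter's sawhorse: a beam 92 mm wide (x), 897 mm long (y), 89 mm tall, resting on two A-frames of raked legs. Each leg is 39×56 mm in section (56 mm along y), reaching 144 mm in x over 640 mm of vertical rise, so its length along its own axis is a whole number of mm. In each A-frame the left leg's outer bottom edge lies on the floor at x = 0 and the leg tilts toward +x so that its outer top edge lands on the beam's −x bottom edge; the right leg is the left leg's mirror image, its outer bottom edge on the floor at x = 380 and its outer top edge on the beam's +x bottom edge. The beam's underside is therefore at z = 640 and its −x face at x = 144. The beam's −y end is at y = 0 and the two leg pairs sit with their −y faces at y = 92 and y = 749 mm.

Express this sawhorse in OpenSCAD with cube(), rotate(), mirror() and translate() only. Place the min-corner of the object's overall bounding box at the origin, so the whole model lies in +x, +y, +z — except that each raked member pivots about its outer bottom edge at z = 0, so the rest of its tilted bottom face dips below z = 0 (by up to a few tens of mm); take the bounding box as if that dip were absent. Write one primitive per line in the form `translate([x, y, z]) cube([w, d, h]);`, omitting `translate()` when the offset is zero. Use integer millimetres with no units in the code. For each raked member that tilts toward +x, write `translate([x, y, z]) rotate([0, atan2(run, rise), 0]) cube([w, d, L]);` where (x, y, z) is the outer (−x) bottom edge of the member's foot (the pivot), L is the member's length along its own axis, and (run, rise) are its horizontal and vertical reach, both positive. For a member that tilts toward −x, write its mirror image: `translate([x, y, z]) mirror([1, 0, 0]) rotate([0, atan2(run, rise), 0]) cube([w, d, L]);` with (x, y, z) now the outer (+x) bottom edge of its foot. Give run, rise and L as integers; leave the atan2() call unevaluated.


// leg length = √(144² + 640²) = 656
// right-leg outer foot x = 2·144 + 92 = 380
// beam min-corner = (144, 0, 640)
translate([144, 0, 640]) cube([92, 897, 89]);
translate([0, 92, 0]) rotate([0, atan2(144, 640), 0]) cube([39, 56, 656]);
translate([380, 92, 0]) mirror([1, 0, 0]) rotate([0, atan2(144, 640), 0]) cube([39, 56, 656]);
translate([0, 749, 0]) rotate([0, atan2(144, 640), 0]) cube([39, 56, 656]);
translate([380, 749, 0]) mirror([1, 0, 0]) rotate([0, atan2(144, 640), 0]) cube([39, 56, 656]);


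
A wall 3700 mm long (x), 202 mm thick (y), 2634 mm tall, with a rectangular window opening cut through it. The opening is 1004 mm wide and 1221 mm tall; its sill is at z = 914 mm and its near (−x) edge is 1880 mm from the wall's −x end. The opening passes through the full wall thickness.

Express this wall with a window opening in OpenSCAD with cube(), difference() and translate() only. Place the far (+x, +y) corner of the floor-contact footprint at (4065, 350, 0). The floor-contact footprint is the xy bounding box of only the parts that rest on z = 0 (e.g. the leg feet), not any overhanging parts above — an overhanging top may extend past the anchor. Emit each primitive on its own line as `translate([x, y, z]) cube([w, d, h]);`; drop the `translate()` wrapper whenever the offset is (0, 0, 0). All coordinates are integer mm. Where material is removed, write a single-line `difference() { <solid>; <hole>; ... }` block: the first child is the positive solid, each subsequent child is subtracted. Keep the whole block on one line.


difference() { translate([365, 148, 0]) cube([3700, 202, 2634]); translate([2245, 148, 914]) cube([1004, 202, 1221]); }


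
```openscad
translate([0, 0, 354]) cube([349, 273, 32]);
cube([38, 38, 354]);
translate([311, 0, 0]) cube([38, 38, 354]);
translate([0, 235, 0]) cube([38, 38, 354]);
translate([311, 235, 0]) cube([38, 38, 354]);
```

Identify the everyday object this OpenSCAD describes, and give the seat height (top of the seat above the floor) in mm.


A stool. The seat height is 386 mm.

A 349×273×32 slab at z = 354 on four corner posts — a stool. The seat top is 354 + 32 = 386 mm.


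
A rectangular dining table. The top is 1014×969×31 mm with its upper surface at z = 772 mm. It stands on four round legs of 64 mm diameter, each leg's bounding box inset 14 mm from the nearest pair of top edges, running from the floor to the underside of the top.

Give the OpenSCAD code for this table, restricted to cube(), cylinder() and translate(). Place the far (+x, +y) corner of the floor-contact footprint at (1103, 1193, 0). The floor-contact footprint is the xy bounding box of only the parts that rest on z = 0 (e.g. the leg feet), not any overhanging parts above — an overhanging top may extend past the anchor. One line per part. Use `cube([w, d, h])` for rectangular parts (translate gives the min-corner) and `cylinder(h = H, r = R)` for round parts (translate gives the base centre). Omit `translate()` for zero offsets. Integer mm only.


// leg_h = 772 - 31 = 741
translate([103, 238, 741]) cube([1014, 969, 31]);
translate([149, 284, 0]) cylinder(h = 741, r = 32);
translate([1071, 284, 0]) cylinder(h = 741, r = 32);
translate([149, 1161, 0]) cylinder(h = 741, r = 32);
translate([1071, 1161, 0]) cylinder(h = 741, r = 32);


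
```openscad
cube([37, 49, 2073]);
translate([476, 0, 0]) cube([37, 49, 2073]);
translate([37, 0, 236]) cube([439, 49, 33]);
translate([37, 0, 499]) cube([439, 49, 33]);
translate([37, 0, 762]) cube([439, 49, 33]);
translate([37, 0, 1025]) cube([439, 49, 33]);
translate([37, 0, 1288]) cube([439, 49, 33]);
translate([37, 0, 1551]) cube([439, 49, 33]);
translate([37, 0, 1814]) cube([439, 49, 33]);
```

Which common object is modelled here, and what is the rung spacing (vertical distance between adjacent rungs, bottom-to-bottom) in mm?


A ladder. The rung spacing is 263 mm.

Two tall 37×49 posts with 7 short bars between them — a ladder. Adjacent rungs sit at z = 236 and z = 499, so the spacing is 499 − 236 = 263 mm.


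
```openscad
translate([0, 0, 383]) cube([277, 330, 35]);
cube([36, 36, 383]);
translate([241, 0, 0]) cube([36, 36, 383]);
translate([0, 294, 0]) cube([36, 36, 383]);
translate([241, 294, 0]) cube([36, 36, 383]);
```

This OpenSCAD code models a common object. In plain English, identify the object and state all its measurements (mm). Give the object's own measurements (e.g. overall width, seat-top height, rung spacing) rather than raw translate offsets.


A simple wooden stool: a rectangular seat 277 mm (x) by 330 mm (y), 35 mm thick, top face at z = 418 mm, on four square legs, each 36×36 mm in cross-section. The legs rest on z = 0, each flush with a corner of the seat.


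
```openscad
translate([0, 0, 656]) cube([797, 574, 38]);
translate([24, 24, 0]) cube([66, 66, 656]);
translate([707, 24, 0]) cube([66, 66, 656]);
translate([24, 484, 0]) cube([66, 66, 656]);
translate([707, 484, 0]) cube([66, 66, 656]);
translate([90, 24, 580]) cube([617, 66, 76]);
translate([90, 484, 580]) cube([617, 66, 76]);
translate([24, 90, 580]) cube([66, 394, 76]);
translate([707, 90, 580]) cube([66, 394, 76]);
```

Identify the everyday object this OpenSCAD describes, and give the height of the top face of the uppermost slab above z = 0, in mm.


A table. The table height is 694 mm.

A 797×574×38 slab sits at z = 656 on four 66 mm square posts — a table. The top surface is at 656 + 38 = 694 mm.


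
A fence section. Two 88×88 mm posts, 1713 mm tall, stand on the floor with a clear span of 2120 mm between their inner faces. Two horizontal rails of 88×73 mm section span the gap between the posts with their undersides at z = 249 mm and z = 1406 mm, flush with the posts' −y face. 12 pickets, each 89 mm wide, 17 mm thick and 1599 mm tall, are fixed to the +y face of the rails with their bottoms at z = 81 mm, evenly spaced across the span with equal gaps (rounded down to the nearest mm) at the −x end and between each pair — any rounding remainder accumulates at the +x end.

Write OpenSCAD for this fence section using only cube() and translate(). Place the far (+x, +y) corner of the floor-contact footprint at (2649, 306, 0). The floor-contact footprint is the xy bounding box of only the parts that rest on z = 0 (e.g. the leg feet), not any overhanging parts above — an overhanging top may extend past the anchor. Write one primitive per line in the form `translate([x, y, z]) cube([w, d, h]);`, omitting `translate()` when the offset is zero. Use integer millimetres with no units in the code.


translate([353, 218, 0]) cube([88, 88, 1713]);
translate([2561, 218, 0]) cube([88, 88, 1713]);
translate([441, 218, 249]) cube([2120, 88, 73]);
translate([441, 218, 1406]) cube([2120, 88, 73]);
translate([521, 306, 81]) cube([89, 17, 1599]);
translate([690, 306, 81]) cube([89, 17, 1599]);
translate([859, 306, 81]) cube([89, 17, 1599]);
translate([1028, 306, 81]) cube([89, 17, 1599]);
translate([1197, 306, 81]) cube([89, 17, 1599]);
translate([1366, 306, 81]) cube([89, 17, 1599]);
translate([1535, 306, 81]) cube([89, 17, 1599]);
translate([1704, 306, 81]) cube([89, 17, 1599]);
translate([1873, 306, 81]) cube([89, 17, 1599]);
translate([2042, 306, 81]) cube([89, 17, 1599]);
translate([2211, 306, 81]) cube([89, 17, 1599]);
translate([2380, 306, 81]) cube([89, 17, 1599]);


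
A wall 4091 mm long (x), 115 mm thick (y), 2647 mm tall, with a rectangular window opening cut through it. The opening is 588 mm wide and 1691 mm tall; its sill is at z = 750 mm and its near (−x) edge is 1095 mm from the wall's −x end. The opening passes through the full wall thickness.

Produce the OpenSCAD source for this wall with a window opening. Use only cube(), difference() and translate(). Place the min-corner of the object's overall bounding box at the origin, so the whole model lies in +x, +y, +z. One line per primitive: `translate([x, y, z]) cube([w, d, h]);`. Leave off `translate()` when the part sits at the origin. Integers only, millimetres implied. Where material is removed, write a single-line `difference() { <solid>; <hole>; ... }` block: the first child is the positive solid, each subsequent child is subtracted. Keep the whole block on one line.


difference() { cube([4091, 115, 2647]); translate([1095, 0, 750]) cube([588, 115, 1691]); }


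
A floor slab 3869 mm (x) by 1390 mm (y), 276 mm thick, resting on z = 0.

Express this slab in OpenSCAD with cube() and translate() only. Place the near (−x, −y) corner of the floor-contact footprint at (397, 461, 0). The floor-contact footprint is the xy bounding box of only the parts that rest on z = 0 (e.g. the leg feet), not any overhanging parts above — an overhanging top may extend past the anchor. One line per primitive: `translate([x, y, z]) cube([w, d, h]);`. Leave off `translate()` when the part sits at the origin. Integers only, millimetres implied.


translate([397, 461, 0]) cube([3869, 1390, 276]);


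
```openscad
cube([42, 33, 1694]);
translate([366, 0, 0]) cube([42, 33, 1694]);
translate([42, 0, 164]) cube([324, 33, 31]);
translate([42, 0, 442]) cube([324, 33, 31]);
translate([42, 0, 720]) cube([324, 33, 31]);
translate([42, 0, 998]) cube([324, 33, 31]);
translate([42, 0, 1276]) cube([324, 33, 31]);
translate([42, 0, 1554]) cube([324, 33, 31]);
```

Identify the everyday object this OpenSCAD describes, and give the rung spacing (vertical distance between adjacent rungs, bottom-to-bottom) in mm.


A ladder. The rung spacing is 278 mm.

Two tall 42×33 posts with 6 short bars between them — a ladder. Adjacent rungs sit at z = 164 and z = 442, so the spacing is 442 − 164 = 278 mm.


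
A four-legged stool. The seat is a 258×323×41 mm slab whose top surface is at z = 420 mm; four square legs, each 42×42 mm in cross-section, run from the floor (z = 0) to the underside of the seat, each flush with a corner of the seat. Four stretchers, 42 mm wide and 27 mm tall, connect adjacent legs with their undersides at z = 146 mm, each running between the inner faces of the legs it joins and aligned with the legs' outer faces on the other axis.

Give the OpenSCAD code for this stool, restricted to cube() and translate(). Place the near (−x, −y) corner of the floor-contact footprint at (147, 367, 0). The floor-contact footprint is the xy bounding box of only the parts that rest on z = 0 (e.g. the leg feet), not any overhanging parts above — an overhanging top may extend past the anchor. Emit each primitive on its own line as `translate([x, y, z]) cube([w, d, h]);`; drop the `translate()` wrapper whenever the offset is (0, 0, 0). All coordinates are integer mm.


// leg_h = 420 - 41 = 379
// stretcher span = 258 - 2*42 = 174
translate([147, 367, 379]) cube([258, 323, 41]);
translate([147, 367, 0]) cube([42, 42, 379]);
translate([363, 367, 0]) cube([42, 42, 379]);
translate([147, 648, 0]) cube([42, 42, 379]);
translate([363, 648, 0]) cube([42, 42, 379]);
translate([189, 367, 146]) cube([174, 42, 27]);
translate([189, 648, 146]) cube([174, 42, 27]);
translate([147, 409, 146]) cube([42, 239, 27]);
translate([363, 409, 146]) cube([42, 239, 27]);


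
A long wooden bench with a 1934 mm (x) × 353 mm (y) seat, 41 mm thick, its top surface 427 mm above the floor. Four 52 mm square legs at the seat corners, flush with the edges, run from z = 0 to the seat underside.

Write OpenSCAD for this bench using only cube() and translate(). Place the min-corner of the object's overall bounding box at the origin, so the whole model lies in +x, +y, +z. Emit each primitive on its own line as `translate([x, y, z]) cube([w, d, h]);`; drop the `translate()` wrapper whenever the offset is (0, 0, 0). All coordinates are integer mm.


// leg_h = 427 − 41 = 386
translate([0, 0, 386]) cube([1934, 353, 41]);
cube([52, 52, 386]);
translate([0, 301, 0]) cube([52, 52, 386]);
translate([1882, 0, 0]) cube([52, 52, 386]);
translate([1882, 301, 0]) cube([52, 52, 386]);


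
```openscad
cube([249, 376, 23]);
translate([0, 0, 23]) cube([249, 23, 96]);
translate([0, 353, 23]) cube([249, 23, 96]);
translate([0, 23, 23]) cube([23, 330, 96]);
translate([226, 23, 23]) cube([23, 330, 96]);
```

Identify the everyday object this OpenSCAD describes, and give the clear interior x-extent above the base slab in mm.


An open box. The internal width is 203 mm.

A 249×376 base slab with four walls standing on it — an open box. The base is 249 mm wide and the walls are 23 mm thick, so the internal width is 249 − 2 × 23 = 203 mm.


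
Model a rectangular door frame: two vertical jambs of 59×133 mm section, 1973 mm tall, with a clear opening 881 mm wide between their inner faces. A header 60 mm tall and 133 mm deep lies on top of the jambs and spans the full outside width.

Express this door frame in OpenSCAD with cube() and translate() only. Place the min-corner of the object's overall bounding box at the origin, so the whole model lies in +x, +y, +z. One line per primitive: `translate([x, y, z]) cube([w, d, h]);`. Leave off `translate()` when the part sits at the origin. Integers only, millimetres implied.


cube([59, 133, 1973]);
translate([940, 0, 0]) cube([59, 133, 1973]);
translate([0, 0, 1973]) cube([999, 133, 60]);


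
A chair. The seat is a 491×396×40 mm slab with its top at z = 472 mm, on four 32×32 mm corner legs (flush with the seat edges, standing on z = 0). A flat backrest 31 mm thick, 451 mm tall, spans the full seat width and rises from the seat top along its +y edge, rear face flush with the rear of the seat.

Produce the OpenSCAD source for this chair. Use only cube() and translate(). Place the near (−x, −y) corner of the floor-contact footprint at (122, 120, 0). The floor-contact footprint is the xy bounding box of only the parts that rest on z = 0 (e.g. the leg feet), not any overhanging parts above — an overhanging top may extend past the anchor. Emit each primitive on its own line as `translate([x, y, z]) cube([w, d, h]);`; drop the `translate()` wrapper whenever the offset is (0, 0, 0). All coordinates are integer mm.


translate([122, 120, 432]) cube([491, 396, 40]);
translate([122, 120, 0]) cube([32, 32, 432]);
translate([581, 120, 0]) cube([32, 32, 432]);
translate([122, 484, 0]) cube([32, 32, 432]);
translate([581, 484, 0]) cube([32, 32, 432]);
translate([122, 485, 472]) cube([491, 31, 451]);


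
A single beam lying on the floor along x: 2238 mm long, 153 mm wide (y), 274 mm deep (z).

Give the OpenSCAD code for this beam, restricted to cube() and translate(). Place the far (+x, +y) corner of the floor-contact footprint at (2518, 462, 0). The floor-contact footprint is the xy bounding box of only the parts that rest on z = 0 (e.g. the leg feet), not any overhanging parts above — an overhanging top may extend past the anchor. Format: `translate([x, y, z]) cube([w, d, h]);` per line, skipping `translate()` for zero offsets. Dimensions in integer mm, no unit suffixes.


translate([280, 309, 0]) cube([2238, 153, 274]);


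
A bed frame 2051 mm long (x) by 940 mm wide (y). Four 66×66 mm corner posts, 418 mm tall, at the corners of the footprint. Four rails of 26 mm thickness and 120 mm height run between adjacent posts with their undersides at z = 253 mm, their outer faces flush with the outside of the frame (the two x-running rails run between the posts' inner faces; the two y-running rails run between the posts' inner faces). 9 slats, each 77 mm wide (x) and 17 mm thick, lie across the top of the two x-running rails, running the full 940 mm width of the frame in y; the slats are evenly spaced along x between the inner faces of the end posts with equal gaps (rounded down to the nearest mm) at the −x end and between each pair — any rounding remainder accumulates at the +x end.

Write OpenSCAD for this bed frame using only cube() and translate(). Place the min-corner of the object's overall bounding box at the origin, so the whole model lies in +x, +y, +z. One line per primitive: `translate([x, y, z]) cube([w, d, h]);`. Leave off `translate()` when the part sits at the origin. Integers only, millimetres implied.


// slat z = rail_z + rail_h = 253 + 120 = 373
// slat gap = ⌊(1919 − 9·77) / 10⌋ = 122
cube([66, 66, 418]);
translate([0, 874, 0]) cube([66, 66, 418]);
translate([1985, 0, 0]) cube([66, 66, 418]);
translate([1985, 874, 0]) cube([66, 66, 418]);
translate([66, 0, 253]) cube([1919, 26, 120]);
translate([66, 914, 253]) cube([1919, 26, 120]);
translate([0, 66, 253]) cube([26, 808, 120]);
translate([2025, 66, 253]) cube([26, 808, 120]);
translate([188, 0, 373]) cube([77, 940, 17]);
translate([387, 0, 373]) cube([77, 940, 17]);
translate([586, 0, 373]) cube([77, 940, 17]);
translate([785, 0, 373]) cube([77, 940, 17]);
translate([984, 0, 373]) cube([77, 940, 17]);
translate([1183, 0, 373]) cube([77, 940, 17]);
translate([1382, 0, 373]) cube([77, 940, 17]);
translate([1581, 0, 373]) cube([77, 940, 17]);
translate([1780, 0, 373]) cube([77, 940, 17]);


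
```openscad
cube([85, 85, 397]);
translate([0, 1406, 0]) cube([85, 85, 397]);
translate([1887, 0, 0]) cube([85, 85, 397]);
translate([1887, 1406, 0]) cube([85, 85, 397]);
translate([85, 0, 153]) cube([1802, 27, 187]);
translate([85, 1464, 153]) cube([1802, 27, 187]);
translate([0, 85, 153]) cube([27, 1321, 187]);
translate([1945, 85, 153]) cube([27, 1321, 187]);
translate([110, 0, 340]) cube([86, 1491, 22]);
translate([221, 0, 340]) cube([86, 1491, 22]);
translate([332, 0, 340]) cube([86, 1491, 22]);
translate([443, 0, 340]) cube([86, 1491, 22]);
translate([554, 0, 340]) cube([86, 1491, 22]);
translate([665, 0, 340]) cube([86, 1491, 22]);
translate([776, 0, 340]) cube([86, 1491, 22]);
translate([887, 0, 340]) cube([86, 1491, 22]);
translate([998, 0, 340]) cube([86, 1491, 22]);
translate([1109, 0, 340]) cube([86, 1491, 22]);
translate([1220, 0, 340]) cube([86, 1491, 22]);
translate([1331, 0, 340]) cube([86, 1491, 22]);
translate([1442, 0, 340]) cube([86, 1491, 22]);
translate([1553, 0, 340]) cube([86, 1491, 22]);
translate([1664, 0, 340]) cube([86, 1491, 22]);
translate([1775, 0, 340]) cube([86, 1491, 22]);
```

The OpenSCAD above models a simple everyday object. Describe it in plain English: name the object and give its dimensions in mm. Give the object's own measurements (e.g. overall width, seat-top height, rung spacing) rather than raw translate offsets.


A bed frame 1972 mm long (x) by 1491 mm wide (y). Four 85×85 mm corner posts, 397 mm tall, at the corners of the footprint. Four rails of 27 mm thickness and 187 mm height run between adjacent posts with their undersides at z = 153 mm, their outer faces flush with the outside of the frame (the two x-running rails run between the posts' inner faces; the two y-running rails run between the posts' inner faces). 16 slats, each 86 mm wide (x) and 22 mm thick, lie across the top of the two x-running rails, running the full 1491 mm width of the frame in y; along x they sit between the end posts with a 25 mm gap after the −x posts and between neighbouring slats, leaving 26 mm before the +x posts.


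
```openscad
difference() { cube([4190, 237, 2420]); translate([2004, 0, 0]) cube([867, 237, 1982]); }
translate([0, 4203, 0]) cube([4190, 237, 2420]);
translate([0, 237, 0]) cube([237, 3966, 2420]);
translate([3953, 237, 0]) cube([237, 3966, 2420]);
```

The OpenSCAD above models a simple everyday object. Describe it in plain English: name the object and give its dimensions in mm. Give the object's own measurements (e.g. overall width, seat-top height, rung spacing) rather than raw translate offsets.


A single room: four walls, each 2420 mm tall and 237 mm thick, enclosing an outside footprint 4190×4440 mm (x × y), no floor or roof. The front and back walls (−y and +y sides) run the full x-width; the side walls fit between their inner faces. A door opening 867 mm wide and 1982 mm tall is cut through the front wall from the floor up, its −x edge 2004 mm from the wall's −x end.


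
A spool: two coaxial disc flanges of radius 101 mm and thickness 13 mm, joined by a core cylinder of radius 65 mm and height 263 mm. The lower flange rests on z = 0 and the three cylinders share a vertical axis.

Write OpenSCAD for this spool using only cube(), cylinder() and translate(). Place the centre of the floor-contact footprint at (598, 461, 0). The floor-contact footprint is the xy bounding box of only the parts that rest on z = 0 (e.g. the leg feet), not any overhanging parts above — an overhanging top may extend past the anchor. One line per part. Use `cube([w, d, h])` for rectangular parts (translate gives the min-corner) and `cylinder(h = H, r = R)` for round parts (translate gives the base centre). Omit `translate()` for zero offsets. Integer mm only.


translate([598, 461, 0]) cylinder(h = 13, r = 101);
translate([598, 461, 13]) cylinder(h = 263, r = 65);
translate([598, 461, 276]) cylinder(h = 13, r = 101);


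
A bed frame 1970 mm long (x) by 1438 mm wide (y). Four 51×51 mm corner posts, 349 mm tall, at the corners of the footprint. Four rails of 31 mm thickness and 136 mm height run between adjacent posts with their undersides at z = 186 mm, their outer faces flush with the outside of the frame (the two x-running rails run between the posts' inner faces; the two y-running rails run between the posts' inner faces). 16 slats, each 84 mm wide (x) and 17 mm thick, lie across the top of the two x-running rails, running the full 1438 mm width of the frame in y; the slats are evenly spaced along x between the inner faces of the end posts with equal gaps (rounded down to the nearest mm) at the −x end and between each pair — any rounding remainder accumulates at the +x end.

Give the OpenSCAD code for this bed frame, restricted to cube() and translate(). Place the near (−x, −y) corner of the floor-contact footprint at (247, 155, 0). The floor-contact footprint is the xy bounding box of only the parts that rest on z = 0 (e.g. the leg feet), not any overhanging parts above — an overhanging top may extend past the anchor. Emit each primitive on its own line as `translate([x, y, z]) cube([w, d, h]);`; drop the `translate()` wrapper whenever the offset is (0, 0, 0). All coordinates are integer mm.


translate([247, 155, 0]) cube([51, 51, 349]);
translate([247, 1542, 0]) cube([51, 51, 349]);
translate([2166, 155, 0]) cube([51, 51, 349]);
translate([2166, 1542, 0]) cube([51, 51, 349]);
translate([298, 155, 186]) cube([1868, 31, 136]);
translate([298, 1562, 186]) cube([1868, 31, 136]);
translate([247, 206, 186]) cube([31, 1336, 136]);
translate([2186, 206, 186]) cube([31, 1336, 136]);
translate([328, 155, 322]) cube([84, 1438, 17]);
translate([442, 155, 322]) cube([84, 1438, 17]);
translate([556, 155, 322]) cube([84, 1438, 17]);
translate([670, 155, 322]) cube([84, 1438, 17]);
translate([784, 155, 322]) cube([84, 1438, 17]);
translate([898, 155, 322]) cube([84, 1438, 17]);
translate([1012, 155, 322]) cube([84, 1438, 17]);
translate([1126, 155, 322]) cube([84, 1438, 17]);
translate([1240, 155, 322]) cube([84, 1438, 17]);
translate([1354, 155, 322]) cube([84, 1438, 17]);
translate([1468, 155, 322]) cube([84, 1438, 17]);
translate([1582, 155, 322]) cube([84, 1438, 17]);
translate([1696, 155, 322]) cube([84, 1438, 17]);
translate([1810, 155, 322]) cube([84, 1438, 17]);
translate([1924, 155, 322]) cube([84, 1438, 17]);
translate([2038, 155, 322]) cube([84, 1438, 17]);


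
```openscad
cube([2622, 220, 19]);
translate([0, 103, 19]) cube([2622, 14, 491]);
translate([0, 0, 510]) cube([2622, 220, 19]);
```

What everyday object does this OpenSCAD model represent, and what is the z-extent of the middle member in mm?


An I-beam. The web height is 491 mm.

Two wide flanges with a thin centred web — an I-beam. Overall 529 mm minus two 19 mm flanges gives a web of 529 − 2·19 = 491 mm.


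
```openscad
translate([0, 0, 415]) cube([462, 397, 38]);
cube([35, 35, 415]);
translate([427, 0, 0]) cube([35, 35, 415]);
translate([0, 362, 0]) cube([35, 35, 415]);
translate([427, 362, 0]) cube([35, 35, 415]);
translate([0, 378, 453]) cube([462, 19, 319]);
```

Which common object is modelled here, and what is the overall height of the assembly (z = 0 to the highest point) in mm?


A chair. The overall height is 772 mm.

A slab on four corner posts with a tall panel at the back — a chair. The seat slab sits at z = 415 with thickness 38, and the 319 mm backrest starts at the seat top, so the overall height is 415 + 38 + 319 = 772 mm.
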